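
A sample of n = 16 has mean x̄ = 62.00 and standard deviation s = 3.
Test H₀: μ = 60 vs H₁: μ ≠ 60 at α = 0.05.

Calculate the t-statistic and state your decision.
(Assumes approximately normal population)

Answer: t = 2.6667, reject H₀

Derivation:
df = n - 1 = 15
SE = s/√n = 3/√16 = 0.7500
t = (x̄ - μ₀)/SE = (62.00 - 60)/0.7500 = 2.6667
Critical value: t_{0.025,15} = ±2.131
p-value ≈ 0.0176
Decision: reject H₀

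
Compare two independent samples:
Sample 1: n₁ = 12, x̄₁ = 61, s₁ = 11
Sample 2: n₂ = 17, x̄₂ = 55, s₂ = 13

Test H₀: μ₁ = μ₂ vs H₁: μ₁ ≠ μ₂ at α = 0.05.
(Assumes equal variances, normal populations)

Pooled variance: s²_p = [11×11² + 16×13²]/(27) = 149.4444
s_p = 12.2247
SE = s_p×√(1/n₁ + 1/n₂) = 12.2247×√(1/12 + 1/17) = 4.6092
t = (x̄₁ - x̄₂)/SE = (61 - 55)/4.6092 = 1.3017
df = 27, t-critical = ±2.052
Decision: fail to reject H₀

Answer: t = 1.3017, fail to reject H₀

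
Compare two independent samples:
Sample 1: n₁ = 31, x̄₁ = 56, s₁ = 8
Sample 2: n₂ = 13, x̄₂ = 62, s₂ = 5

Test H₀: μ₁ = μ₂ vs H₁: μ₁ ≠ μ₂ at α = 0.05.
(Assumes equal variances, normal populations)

Pooled variance: s²_p = [30×8² + 12×5²]/(42) = 52.8571
s_p = 7.2703
SE = s_p×√(1/n₁ + 1/n₂) = 7.2703×√(1/31 + 1/13) = 2.4023
t = (x̄₁ - x̄₂)/SE = (56 - 62)/2.4023 = -2.4976
df = 42, t-critical = ±2.018
Decision: reject H₀

Answer: t = -2.4976, reject H₀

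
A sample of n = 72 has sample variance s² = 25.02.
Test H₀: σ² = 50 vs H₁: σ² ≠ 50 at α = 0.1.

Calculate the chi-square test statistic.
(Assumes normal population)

df = n - 1 = 71
χ² = (n-1)s²/σ₀² = 71×25.02/50 = 35.5284
Critical values: χ²_{0.95,71} = 52.600, χ²_{0.05,71} = 91.670
Rejection region: χ² < 52.600 or χ² > 91.670
Decision: reject H₀

Answer: χ² = 35.5284, reject H₀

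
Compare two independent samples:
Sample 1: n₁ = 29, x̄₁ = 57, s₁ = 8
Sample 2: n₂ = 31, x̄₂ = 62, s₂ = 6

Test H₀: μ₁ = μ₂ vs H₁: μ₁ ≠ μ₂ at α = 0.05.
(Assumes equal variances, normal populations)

Answer: t = -2.7504, reject H₀

Derivation:
Pooled variance: s²_p = [28×8² + 30×6²]/(58) = 49.5172
s_p = 7.0368
SE = s_p×√(1/n₁ + 1/n₂) = 7.0368×√(1/29 + 1/31) = 1.8179
t = (x̄₁ - x̄₂)/SE = (57 - 62)/1.8179 = -2.7504
df = 58, t-critical = ±2.002
Decision: reject H₀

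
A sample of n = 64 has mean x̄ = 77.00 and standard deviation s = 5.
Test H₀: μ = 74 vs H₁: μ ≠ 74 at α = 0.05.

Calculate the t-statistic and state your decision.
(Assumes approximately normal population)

df = n - 1 = 63
SE = s/√n = 5/√64 = 0.6250
t = (x̄ - μ₀)/SE = (77.00 - 74)/0.6250 = 4.8000
Critical value: t_{0.025,63} = ±1.998
p-value < 0.0001
Decision: reject H₀

Answer: t = 4.8000, reject H₀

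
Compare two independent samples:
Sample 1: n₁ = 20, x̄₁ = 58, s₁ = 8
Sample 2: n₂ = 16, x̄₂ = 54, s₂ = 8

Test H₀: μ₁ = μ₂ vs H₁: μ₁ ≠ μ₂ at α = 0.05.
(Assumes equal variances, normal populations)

Pooled variance: s²_p = [19×8² + 15×8²]/(34) = 64.0000
s_p = 8.0000
SE = s_p×√(1/n₁ + 1/n₂) = 8.0000×√(1/20 + 1/16) = 2.6833
t = (x̄₁ - x̄₂)/SE = (58 - 54)/2.6833 = 1.4907
df = 34, t-critical = ±2.032
Decision: fail to reject H₀

Answer: t = 1.4907, fail to reject H₀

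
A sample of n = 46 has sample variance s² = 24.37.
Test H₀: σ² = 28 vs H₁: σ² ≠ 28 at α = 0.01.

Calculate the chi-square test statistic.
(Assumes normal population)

Answer: χ² = 39.1661, fail to reject H₀

Derivation:
df = n - 1 = 45
χ² = (n-1)s²/σ₀² = 45×24.37/28 = 39.1661
Critical values: χ²_{0.995,45} = 24.311, χ²_{0.005,45} = 73.166
Rejection region: χ² < 24.311 or χ² > 73.166
Decision: fail to reject H₀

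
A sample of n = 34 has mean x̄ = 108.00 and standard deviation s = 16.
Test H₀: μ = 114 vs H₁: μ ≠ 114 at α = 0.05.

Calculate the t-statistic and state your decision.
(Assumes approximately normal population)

Answer: t = -2.1866, reject H₀

Derivation:
df = n - 1 = 33
SE = s/√n = 16/√34 = 2.7440
t = (x̄ - μ₀)/SE = (108.00 - 114)/2.7440 = -2.1866
Critical value: t_{0.025,33} = ±2.035
p-value ≈ 0.0360
Decision: reject H₀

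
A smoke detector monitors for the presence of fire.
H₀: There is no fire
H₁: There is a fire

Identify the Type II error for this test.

A Type I error (probability α) occurs when we reject a true H₀.
A Type II error (probability β) occurs when we fail to reject a false H₀.

Answer: The alarm fails to sound when there actually is a fire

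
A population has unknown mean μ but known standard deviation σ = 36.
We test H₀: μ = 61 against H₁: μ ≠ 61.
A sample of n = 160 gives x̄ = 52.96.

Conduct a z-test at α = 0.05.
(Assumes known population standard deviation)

Answer: z = -2.8250, reject H₀

Derivation:
Standard error: SE = σ/√n = 36/√160 = 2.8460
z-statistic: z = (x̄ - μ₀)/SE = (52.96 - 61)/2.8460 = -2.8250
Critical value: ±1.960
p-value = 0.0047
Decision: reject H₀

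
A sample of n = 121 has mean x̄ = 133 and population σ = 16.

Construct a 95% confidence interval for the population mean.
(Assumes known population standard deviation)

Answer: (130.1492, 135.8508)

Derivation:
Confidence level: 95%, α = 0.05
z_0.025 = 1.960
SE = σ/√n = 16/√121 = 1.4545
Margin of error = 1.960 × 1.4545 = 2.8508
CI: x̄ ± margin = 133 ± 2.8508
CI: (130.1492, 135.8508)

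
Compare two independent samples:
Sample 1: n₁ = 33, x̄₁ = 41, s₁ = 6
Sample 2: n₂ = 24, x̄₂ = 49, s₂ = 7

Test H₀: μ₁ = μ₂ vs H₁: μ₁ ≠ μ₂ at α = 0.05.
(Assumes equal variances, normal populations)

Answer: t = -4.6326, reject H₀

Derivation:
Pooled variance: s²_p = [32×6² + 23×7²]/(55) = 41.4364
s_p = 6.4371
SE = s_p×√(1/n₁ + 1/n₂) = 6.4371×√(1/33 + 1/24) = 1.7269
t = (x̄₁ - x̄₂)/SE = (41 - 49)/1.7269 = -4.6326
df = 55, t-critical = ±2.004
Decision: reject H₀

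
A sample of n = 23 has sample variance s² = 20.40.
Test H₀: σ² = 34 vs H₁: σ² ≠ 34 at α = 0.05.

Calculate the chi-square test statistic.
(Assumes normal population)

df = n - 1 = 22
χ² = (n-1)s²/σ₀² = 22×20.40/34 = 13.2000
Critical values: χ²_{0.975,22} = 10.982, χ²_{0.025,22} = 36.781
Rejection region: χ² < 10.982 or χ² > 36.781
Decision: fail to reject H₀

Answer: χ² = 13.2000, fail to reject H₀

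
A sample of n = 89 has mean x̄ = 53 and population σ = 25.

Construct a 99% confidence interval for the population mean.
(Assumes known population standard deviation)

Confidence level: 99%, α = 0.01
z_0.005 = 2.576
SE = σ/√n = 25/√89 = 2.6500
Margin of error = 2.576 × 2.6500 = 6.8264
CI: x̄ ± margin = 53 ± 6.8264
CI: (46.1736, 59.8264)

Answer: (46.1736, 59.8264)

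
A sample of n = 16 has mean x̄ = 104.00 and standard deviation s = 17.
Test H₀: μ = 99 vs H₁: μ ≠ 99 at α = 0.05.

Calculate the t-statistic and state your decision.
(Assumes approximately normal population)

df = n - 1 = 15
SE = s/√n = 17/√16 = 4.2500
t = (x̄ - μ₀)/SE = (104.00 - 99)/4.2500 = 1.1765
Critical value: t_{0.025,15} = ±2.131
p-value ≈ 0.2577
Decision: fail to reject H₀

Answer: t = 1.1765, fail to reject H₀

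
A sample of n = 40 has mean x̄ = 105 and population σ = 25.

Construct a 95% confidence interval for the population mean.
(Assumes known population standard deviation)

Confidence level: 95%, α = 0.05
z_0.025 = 1.960
SE = σ/√n = 25/√40 = 3.9528
Margin of error = 1.960 × 3.9528 = 7.7475
CI: x̄ ± margin = 105 ± 7.7475
CI: (97.2525, 112.7475)

Answer: (97.2525, 112.7475)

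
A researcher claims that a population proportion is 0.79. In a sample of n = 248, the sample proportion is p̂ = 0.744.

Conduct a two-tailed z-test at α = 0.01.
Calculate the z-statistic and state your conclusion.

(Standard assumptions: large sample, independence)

H₀: p = 0.79, H₁: p ≠ 0.79
Standard error: SE = √(p₀(1-p₀)/n) = √(0.79×0.21/248) = 0.025864
z-statistic: z = (p̂ - p₀)/SE = (0.744 - 0.79)/0.025864 = -1.7785
Critical value: z_0.005 = ±2.576
p-value = 0.0753
Decision: fail to reject H₀ at α = 0.01

Answer: z = -1.7785, fail to reject H₀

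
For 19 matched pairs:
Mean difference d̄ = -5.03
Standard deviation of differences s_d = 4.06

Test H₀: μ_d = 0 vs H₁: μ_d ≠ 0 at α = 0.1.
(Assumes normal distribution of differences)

df = n - 1 = 18
SE = s_d/√n = 4.06/√19 = 0.9314
t = d̄/SE = -5.03/0.9314 = -5.4005
Critical value: t_{0.05,18} = ±1.734
p-value < 0.0001
Decision: reject H₀

Answer: t = -5.4005, reject H₀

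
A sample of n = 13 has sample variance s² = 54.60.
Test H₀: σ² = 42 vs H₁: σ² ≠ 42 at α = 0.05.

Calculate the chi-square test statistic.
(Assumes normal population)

Answer: χ² = 15.6000, fail to reject H₀

Derivation:
df = n - 1 = 12
χ² = (n-1)s²/σ₀² = 12×54.60/42 = 15.6000
Critical values: χ²_{0.975,12} = 4.404, χ²_{0.025,12} = 23.337
Rejection region: χ² < 4.404 or χ² > 23.337
Decision: fail to reject H₀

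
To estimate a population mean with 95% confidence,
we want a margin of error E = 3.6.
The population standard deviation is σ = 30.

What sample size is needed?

Answer: n = 267

Derivation:
z_0.025 = 1.960
n = (z×σ/E)² = (1.960×30/3.6)²
n = 266.7778
Round up: n = 267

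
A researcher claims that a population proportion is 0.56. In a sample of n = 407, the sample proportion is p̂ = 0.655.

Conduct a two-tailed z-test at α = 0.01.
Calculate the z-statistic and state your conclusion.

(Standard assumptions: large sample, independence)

Answer: z = 3.8610, reject H₀

Derivation:
H₀: p = 0.56, H₁: p ≠ 0.56
Standard error: SE = √(p₀(1-p₀)/n) = √(0.56×0.44/407) = 0.024605
z-statistic: z = (p̂ - p₀)/SE = (0.655 - 0.56)/0.024605 = 3.8610
Critical value: z_0.005 = ±2.576
p-value = 0.0001
Decision: reject H₀ at α = 0.01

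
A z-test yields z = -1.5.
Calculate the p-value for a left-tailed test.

Answer: p-value ≈ 0.0668

Derivation:
For z = -1.5:
p = P(Z < -1.5) = Φ(-1.5) = 0.0668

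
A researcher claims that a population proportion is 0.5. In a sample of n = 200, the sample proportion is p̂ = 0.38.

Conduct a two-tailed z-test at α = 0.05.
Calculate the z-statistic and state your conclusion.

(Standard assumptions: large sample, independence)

Answer: z = -3.3941, reject H₀

Derivation:
H₀: p = 0.5, H₁: p ≠ 0.5
Standard error: SE = √(p₀(1-p₀)/n) = √(0.5×0.5/200) = 0.035355
z-statistic: z = (p̂ - p₀)/SE = (0.38 - 0.5)/0.035355 = -3.3941
Critical value: z_0.025 = ±1.960
p-value = 0.0007
Decision: reject H₀ at α = 0.05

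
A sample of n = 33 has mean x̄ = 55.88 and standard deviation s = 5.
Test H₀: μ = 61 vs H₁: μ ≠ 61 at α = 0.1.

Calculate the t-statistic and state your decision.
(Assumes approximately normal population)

Answer: t = -5.8824, reject H₀

Derivation:
df = n - 1 = 32
SE = s/√n = 5/√33 = 0.8704
t = (x̄ - μ₀)/SE = (55.88 - 61)/0.8704 = -5.8824
Critical value: t_{0.05,32} = ±1.694
p-value < 0.0001
Decision: reject H₀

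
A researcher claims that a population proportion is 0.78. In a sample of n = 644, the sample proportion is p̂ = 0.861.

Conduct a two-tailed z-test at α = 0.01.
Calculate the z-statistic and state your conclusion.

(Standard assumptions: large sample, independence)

Answer: z = 4.9620, reject H₀

Derivation:
H₀: p = 0.78, H₁: p ≠ 0.78
Standard error: SE = √(p₀(1-p₀)/n) = √(0.78×0.22/644) = 0.016324
z-statistic: z = (p̂ - p₀)/SE = (0.861 - 0.78)/0.016324 = 4.9620
Critical value: z_0.005 = ±2.576
p-value < 0.0001
Decision: reject H₀ at α = 0.01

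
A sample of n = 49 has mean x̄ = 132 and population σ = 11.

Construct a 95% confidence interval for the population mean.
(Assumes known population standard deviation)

Confidence level: 95%, α = 0.05
z_0.025 = 1.960
SE = σ/√n = 11/√49 = 1.5714
Margin of error = 1.960 × 1.5714 = 3.0799
CI: x̄ ± margin = 132 ± 3.0799
CI: (128.9201, 135.0799)

Answer: (128.9201, 135.0799)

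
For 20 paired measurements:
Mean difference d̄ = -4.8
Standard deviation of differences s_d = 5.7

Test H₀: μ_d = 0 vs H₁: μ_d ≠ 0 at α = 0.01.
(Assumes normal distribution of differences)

Answer: t = -3.7659, reject H₀

Derivation:
df = n - 1 = 19
SE = s_d/√n = 5.7/√20 = 1.2746
t = d̄/SE = -4.8/1.2746 = -3.7659
Critical value: t_{0.005,19} = ±2.861
p-value ≈ 0.0013
Decision: reject H₀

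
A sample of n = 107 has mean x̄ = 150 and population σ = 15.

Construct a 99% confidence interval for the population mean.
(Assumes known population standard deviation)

Confidence level: 99%, α = 0.01
z_0.005 = 2.576
SE = σ/√n = 15/√107 = 1.4501
Margin of error = 2.576 × 1.4501 = 3.7355
CI: x̄ ± margin = 150 ± 3.7355
CI: (146.2645, 153.7355)

Answer: (146.2645, 153.7355)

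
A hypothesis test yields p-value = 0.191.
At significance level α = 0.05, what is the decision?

Answer: fail to reject H₀

Derivation:
Compare p-value to α:
0.191 ≥ 0.05
Decision: fail to reject H₀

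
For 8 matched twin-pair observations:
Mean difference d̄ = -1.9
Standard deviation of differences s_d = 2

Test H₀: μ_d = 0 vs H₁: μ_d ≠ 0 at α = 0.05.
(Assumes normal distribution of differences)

Answer: t = -2.6870, reject H₀

Derivation:
df = n - 1 = 7
SE = s_d/√n = 2/√8 = 0.7071
t = d̄/SE = -1.9/0.7071 = -2.6870
Critical value: t_{0.025,7} = ±2.365
p-value ≈ 0.0312
Decision: reject H₀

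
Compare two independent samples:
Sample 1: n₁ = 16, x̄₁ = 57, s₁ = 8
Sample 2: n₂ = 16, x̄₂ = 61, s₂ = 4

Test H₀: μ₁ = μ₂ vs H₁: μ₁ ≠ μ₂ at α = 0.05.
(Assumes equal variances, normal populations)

Answer: t = -1.7888, fail to reject H₀

Derivation:
Pooled variance: s²_p = [15×8² + 15×4²]/(30) = 40.0000
s_p = 6.3246
SE = s_p×√(1/n₁ + 1/n₂) = 6.3246×√(1/16 + 1/16) = 2.2361
t = (x̄₁ - x̄₂)/SE = (57 - 61)/2.2361 = -1.7888
df = 30, t-critical = ±2.042
Decision: fail to reject H₀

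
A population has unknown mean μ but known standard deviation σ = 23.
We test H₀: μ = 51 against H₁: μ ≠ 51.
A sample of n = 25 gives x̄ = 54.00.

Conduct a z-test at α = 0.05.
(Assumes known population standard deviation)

Standard error: SE = σ/√n = 23/√25 = 4.6000
z-statistic: z = (x̄ - μ₀)/SE = (54.00 - 51)/4.6000 = 0.6522
Critical value: ±1.960
p-value = 0.5143
Decision: fail to reject H₀

Answer: z = 0.6522, fail to reject H₀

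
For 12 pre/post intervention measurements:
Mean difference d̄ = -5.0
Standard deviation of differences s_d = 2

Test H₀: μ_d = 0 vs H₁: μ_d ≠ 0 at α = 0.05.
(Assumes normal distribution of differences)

Answer: t = -8.6595, reject H₀

Derivation:
df = n - 1 = 11
SE = s_d/√n = 2/√12 = 0.5774
t = d̄/SE = -5.0/0.5774 = -8.6595
Critical value: t_{0.025,11} = ±2.201
p-value < 0.0001
Decision: reject H₀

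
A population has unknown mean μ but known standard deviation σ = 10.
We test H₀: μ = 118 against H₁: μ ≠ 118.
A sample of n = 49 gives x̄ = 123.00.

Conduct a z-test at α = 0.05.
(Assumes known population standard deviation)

Answer: z = 3.4999, reject H₀

Derivation:
Standard error: SE = σ/√n = 10/√49 = 1.4286
z-statistic: z = (x̄ - μ₀)/SE = (123.00 - 118)/1.4286 = 3.4999
Critical value: ±1.960
p-value = 0.0005
Decision: reject H₀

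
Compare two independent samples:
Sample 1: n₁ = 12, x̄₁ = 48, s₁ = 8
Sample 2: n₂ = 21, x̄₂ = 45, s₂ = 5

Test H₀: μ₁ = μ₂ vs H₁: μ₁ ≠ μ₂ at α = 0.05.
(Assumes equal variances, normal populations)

Answer: t = 1.3303, fail to reject H₀

Derivation:
Pooled variance: s²_p = [11×8² + 20×5²]/(31) = 38.8387
s_p = 6.2321
SE = s_p×√(1/n₁ + 1/n₂) = 6.2321×√(1/12 + 1/21) = 2.2552
t = (x̄₁ - x̄₂)/SE = (48 - 45)/2.2552 = 1.3303
df = 31, t-critical = ±2.040
Decision: fail to reject H₀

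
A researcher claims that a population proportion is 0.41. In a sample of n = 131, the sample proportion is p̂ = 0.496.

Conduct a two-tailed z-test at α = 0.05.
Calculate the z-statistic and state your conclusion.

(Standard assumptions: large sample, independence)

H₀: p = 0.41, H₁: p ≠ 0.41
Standard error: SE = √(p₀(1-p₀)/n) = √(0.41×0.59/131) = 0.042972
z-statistic: z = (p̂ - p₀)/SE = (0.496 - 0.41)/0.042972 = 2.0013
Critical value: z_0.025 = ±1.960
p-value = 0.0454
Decision: reject H₀ at α = 0.05

Answer: z = 2.0013, reject H₀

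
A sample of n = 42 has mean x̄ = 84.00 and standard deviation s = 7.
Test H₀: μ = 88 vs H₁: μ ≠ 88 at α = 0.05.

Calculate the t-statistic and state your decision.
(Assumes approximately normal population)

Answer: t = -3.7034, reject H₀

Derivation:
df = n - 1 = 41
SE = s/√n = 7/√42 = 1.0801
t = (x̄ - μ₀)/SE = (84.00 - 88)/1.0801 = -3.7034
Critical value: t_{0.025,41} = ±2.020
p-value ≈ 0.0006
Decision: reject H₀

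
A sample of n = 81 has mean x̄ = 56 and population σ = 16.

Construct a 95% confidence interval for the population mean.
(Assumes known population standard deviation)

Answer: (52.5155, 59.4845)

Derivation:
Confidence level: 95%, α = 0.05
z_0.025 = 1.960
SE = σ/√n = 16/√81 = 1.7778
Margin of error = 1.960 × 1.7778 = 3.4845
CI: x̄ ± margin = 56 ± 3.4845
CI: (52.5155, 59.4845)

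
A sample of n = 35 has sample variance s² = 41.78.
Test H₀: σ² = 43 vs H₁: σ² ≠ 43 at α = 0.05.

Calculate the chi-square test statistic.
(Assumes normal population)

Answer: χ² = 33.0353, fail to reject H₀

Derivation:
df = n - 1 = 34
χ² = (n-1)s²/σ₀² = 34×41.78/43 = 33.0353
Critical values: χ²_{0.975,34} = 19.806, χ²_{0.025,34} = 51.966
Rejection region: χ² < 19.806 or χ² > 51.966
Decision: fail to reject H₀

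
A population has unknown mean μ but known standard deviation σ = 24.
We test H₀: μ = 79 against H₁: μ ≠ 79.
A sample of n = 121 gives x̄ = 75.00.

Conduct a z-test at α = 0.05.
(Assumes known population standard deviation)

Standard error: SE = σ/√n = 24/√121 = 2.1818
z-statistic: z = (x̄ - μ₀)/SE = (75.00 - 79)/2.1818 = -1.8333
Critical value: ±1.960
p-value = 0.0668
Decision: fail to reject H₀

Answer: z = -1.8333, fail to reject H₀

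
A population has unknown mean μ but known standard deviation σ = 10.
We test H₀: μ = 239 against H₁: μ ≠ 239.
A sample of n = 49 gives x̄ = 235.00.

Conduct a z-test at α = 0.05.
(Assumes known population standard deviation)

Answer: z = -2.7999, reject H₀

Derivation:
Standard error: SE = σ/√n = 10/√49 = 1.4286
z-statistic: z = (x̄ - μ₀)/SE = (235.00 - 239)/1.4286 = -2.7999
Critical value: ±1.960
p-value = 0.0051
Decision: reject H₀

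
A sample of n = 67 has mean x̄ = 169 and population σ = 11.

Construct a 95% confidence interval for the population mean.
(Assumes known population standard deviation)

Confidence level: 95%, α = 0.05
z_0.025 = 1.960
SE = σ/√n = 11/√67 = 1.3439
Margin of error = 1.960 × 1.3439 = 2.6340
CI: x̄ ± margin = 169 ± 2.6340
CI: (166.3660, 171.6340)

Answer: (166.3660, 171.6340)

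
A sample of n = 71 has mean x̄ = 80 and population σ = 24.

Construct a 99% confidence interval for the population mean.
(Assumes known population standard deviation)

Confidence level: 99%, α = 0.01
z_0.005 = 2.576
SE = σ/√n = 24/√71 = 2.8483
Margin of error = 2.576 × 2.8483 = 7.3372
CI: x̄ ± margin = 80 ± 7.3372
CI: (72.6628, 87.3372)

Answer: (72.6628, 87.3372)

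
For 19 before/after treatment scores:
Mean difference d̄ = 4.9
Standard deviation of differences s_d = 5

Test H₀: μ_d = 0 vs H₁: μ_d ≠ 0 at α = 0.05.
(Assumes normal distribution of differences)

df = n - 1 = 18
SE = s_d/√n = 5/√19 = 1.1471
t = d̄/SE = 4.9/1.1471 = 4.2716
Critical value: t_{0.025,18} = ±2.101
p-value ≈ 0.0005
Decision: reject H₀

Answer: t = 4.2716, reject H₀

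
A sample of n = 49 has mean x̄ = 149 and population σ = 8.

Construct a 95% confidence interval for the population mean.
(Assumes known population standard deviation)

Confidence level: 95%, α = 0.05
z_0.025 = 1.960
SE = σ/√n = 8/√49 = 1.1429
Margin of error = 1.960 × 1.1429 = 2.2401
CI: x̄ ± margin = 149 ± 2.2401
CI: (146.7599, 151.2401)

Answer: (146.7599, 151.2401)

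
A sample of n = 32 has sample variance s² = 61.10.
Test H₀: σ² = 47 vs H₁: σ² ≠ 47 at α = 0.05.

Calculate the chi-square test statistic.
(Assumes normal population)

df = n - 1 = 31
χ² = (n-1)s²/σ₀² = 31×61.10/47 = 40.3000
Critical values: χ²_{0.975,31} = 17.539, χ²_{0.025,31} = 48.232
Rejection region: χ² < 17.539 or χ² > 48.232
Decision: fail to reject H₀

Answer: χ² = 40.3000, fail to reject H₀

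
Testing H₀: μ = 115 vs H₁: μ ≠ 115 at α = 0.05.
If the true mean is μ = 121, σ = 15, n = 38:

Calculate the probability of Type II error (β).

Answer: β ≈ 0.3065

Derivation:
SE = σ/√n = 15/√38 = 2.4333
Critical values: μ₀ ± z_0.025×SE = 115 ± 1.960×2.4333
Acceptance region: (110.2307, 119.7693)
Under H₁ (μ = 121): z_high = (119.7693 - 121)/2.4333 = -0.5058, z_low = (110.2307 - 121)/2.4333 = -4.4258
β = P(not reject | H₁) = Φ(-0.5058) - Φ(-4.4258) ≈ 0.3065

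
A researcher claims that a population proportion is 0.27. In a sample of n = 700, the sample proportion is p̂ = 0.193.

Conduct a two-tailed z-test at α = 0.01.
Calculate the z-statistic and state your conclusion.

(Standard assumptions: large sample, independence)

Answer: z = -4.5888, reject H₀

Derivation:
H₀: p = 0.27, H₁: p ≠ 0.27
Standard error: SE = √(p₀(1-p₀)/n) = √(0.27×0.73/700) = 0.016780
z-statistic: z = (p̂ - p₀)/SE = (0.193 - 0.27)/0.016780 = -4.5888
Critical value: z_0.005 = ±2.576
p-value < 0.0001
Decision: reject H₀ at α = 0.01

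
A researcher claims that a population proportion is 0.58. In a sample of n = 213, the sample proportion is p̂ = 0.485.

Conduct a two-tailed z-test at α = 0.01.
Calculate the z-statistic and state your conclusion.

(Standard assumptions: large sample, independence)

H₀: p = 0.58, H₁: p ≠ 0.58
Standard error: SE = √(p₀(1-p₀)/n) = √(0.58×0.42/213) = 0.033818
z-statistic: z = (p̂ - p₀)/SE = (0.485 - 0.58)/0.033818 = -2.8092
Critical value: z_0.005 = ±2.576
p-value = 0.0050
Decision: reject H₀ at α = 0.01

Answer: z = -2.8092, reject H₀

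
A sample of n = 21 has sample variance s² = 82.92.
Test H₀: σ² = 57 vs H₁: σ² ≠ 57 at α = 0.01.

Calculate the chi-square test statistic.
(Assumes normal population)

Answer: χ² = 29.0947, fail to reject H₀

Derivation:
df = n - 1 = 20
χ² = (n-1)s²/σ₀² = 20×82.92/57 = 29.0947
Critical values: χ²_{0.995,20} = 7.434, χ²_{0.005,20} = 39.997
Rejection region: χ² < 7.434 or χ² > 39.997
Decision: fail to reject H₀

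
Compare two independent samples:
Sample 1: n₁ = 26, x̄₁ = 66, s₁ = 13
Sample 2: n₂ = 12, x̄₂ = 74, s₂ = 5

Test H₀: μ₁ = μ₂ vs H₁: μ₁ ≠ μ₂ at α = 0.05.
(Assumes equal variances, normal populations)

Pooled variance: s²_p = [25×13² + 11×5²]/(36) = 125.0000
s_p = 11.1803
SE = s_p×√(1/n₁ + 1/n₂) = 11.1803×√(1/26 + 1/12) = 3.9018
t = (x̄₁ - x̄₂)/SE = (66 - 74)/3.9018 = -2.0503
df = 36, t-critical = ±2.028
Decision: reject H₀

Answer: t = -2.0503, reject H₀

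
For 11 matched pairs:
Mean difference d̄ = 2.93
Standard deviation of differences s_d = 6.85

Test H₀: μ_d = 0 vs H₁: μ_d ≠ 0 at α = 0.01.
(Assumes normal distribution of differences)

df = n - 1 = 10
SE = s_d/√n = 6.85/√11 = 2.0654
t = d̄/SE = 2.93/2.0654 = 1.4186
Critical value: t_{0.005,10} = ±3.169
p-value ≈ 0.1864
Decision: fail to reject H₀

Answer: t = 1.4186, fail to reject H₀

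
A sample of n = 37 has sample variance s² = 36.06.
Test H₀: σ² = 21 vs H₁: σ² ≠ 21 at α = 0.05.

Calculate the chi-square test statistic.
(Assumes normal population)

Answer: χ² = 61.8171, reject H₀

Derivation:
df = n - 1 = 36
χ² = (n-1)s²/σ₀² = 36×36.06/21 = 61.8171
Critical values: χ²_{0.975,36} = 21.336, χ²_{0.025,36} = 54.437
Rejection region: χ² < 21.336 or χ² > 54.437
Decision: reject H₀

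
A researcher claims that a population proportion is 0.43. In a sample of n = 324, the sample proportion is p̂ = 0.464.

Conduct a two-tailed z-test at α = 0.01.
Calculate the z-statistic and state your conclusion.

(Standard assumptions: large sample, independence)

H₀: p = 0.43, H₁: p ≠ 0.43
Standard error: SE = √(p₀(1-p₀)/n) = √(0.43×0.57/324) = 0.027504
z-statistic: z = (p̂ - p₀)/SE = (0.464 - 0.43)/0.027504 = 1.2362
Critical value: z_0.005 = ±2.576
p-value = 0.2164
Decision: fail to reject H₀ at α = 0.01

Answer: z = 1.2362, fail to reject H₀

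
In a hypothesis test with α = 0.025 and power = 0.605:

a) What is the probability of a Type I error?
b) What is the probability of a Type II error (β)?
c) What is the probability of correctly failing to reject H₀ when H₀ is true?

Answer: a) 0.025, b) 0.395, c) 0.975

Derivation:
a) Type I error probability = α = 0.025
b) Power = P(reject H₀ | H₁ true) = 1 - β = 0.605, so Type II error probability = β = 1 - Power = 0.395
c) P(fail to reject H₀ | H₀ true) = 1 - α = 0.975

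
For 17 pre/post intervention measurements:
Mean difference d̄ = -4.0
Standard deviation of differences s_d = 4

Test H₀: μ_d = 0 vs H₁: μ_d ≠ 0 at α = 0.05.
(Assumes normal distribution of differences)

Answer: t = -4.1233, reject H₀

Derivation:
df = n - 1 = 16
SE = s_d/√n = 4/√17 = 0.9701
t = d̄/SE = -4.0/0.9701 = -4.1233
Critical value: t_{0.025,16} = ±2.120
p-value ≈ 0.0008
Decision: reject H₀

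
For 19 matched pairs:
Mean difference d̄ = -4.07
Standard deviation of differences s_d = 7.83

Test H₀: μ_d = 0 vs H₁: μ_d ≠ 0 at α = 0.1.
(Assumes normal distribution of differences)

Answer: t = -2.2658, reject H₀

Derivation:
df = n - 1 = 18
SE = s_d/√n = 7.83/√19 = 1.7963
t = d̄/SE = -4.07/1.7963 = -2.2658
Critical value: t_{0.05,18} = ±1.734
p-value ≈ 0.0360
Decision: reject H₀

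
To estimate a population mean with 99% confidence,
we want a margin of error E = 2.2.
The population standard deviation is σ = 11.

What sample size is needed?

Answer: n = 166

Derivation:
z_0.005 = 2.576
n = (z×σ/E)² = (2.576×11/2.2)²
n = 165.8944
Round up: n = 166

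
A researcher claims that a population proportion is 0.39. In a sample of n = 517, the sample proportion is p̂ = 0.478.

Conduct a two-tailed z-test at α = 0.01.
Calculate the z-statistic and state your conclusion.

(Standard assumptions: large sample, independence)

H₀: p = 0.39, H₁: p ≠ 0.39
Standard error: SE = √(p₀(1-p₀)/n) = √(0.39×0.61/517) = 0.021451
z-statistic: z = (p̂ - p₀)/SE = (0.478 - 0.39)/0.021451 = 4.1024
Critical value: z_0.005 = ±2.576
p-value < 0.0001
Decision: reject H₀ at α = 0.01

Answer: z = 4.1024, reject H₀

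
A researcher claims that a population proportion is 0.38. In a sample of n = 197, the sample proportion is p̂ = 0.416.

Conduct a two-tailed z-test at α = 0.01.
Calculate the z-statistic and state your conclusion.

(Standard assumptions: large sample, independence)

Answer: z = 1.0410, fail to reject H₀

Derivation:
H₀: p = 0.38, H₁: p ≠ 0.38
Standard error: SE = √(p₀(1-p₀)/n) = √(0.38×0.62/197) = 0.034582
z-statistic: z = (p̂ - p₀)/SE = (0.416 - 0.38)/0.034582 = 1.0410
Critical value: z_0.005 = ±2.576
p-value = 0.2979
Decision: fail to reject H₀ at α = 0.01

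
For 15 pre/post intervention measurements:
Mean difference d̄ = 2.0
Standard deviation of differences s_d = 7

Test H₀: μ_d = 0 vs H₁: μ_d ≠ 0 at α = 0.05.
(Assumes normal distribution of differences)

Answer: t = 1.1066, fail to reject H₀

Derivation:
df = n - 1 = 14
SE = s_d/√n = 7/√15 = 1.8074
t = d̄/SE = 2.0/1.8074 = 1.1066
Critical value: t_{0.025,14} = ±2.145
p-value ≈ 0.2871
Decision: fail to reject H₀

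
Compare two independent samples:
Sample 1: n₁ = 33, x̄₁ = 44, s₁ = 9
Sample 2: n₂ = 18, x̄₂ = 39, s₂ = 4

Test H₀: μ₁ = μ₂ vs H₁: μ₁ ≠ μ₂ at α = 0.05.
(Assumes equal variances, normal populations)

Pooled variance: s²_p = [32×9² + 17×4²]/(49) = 58.4490
s_p = 7.6452
SE = s_p×√(1/n₁ + 1/n₂) = 7.6452×√(1/33 + 1/18) = 2.2402
t = (x̄₁ - x̄₂)/SE = (44 - 39)/2.2402 = 2.2319
df = 49, t-critical = ±2.010
Decision: reject H₀

Answer: t = 2.2319, reject H₀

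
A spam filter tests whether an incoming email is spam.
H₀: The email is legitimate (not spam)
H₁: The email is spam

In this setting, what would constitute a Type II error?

Answer: Letting a spam email through to the inbox

Derivation:
Type I error: rejecting H₀ when it is actually true (false positive).
Type II error: failing to reject H₀ when H₁ is actually true (false negative).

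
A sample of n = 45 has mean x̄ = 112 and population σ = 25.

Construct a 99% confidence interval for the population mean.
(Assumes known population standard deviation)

Confidence level: 99%, α = 0.01
z_0.005 = 2.576
SE = σ/√n = 25/√45 = 3.7268
Margin of error = 2.576 × 3.7268 = 9.6002
CI: x̄ ± margin = 112 ± 9.6002
CI: (102.3998, 121.6002)

Answer: (102.3998, 121.6002)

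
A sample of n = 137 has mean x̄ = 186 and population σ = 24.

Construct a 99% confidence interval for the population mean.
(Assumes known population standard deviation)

Confidence level: 99%, α = 0.01
z_0.005 = 2.576
SE = σ/√n = 24/√137 = 2.0505
Margin of error = 2.576 × 2.0505 = 5.2821
CI: x̄ ± margin = 186 ± 5.2821
CI: (180.7179, 191.2821)

Answer: (180.7179, 191.2821)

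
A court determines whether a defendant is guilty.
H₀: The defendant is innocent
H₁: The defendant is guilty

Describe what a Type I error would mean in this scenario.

Type I error (α): Rejecting H₀ when H₀ is true
Type II error (β): Failing to reject H₀ when H₁ is true

Answer: Convicting an innocent person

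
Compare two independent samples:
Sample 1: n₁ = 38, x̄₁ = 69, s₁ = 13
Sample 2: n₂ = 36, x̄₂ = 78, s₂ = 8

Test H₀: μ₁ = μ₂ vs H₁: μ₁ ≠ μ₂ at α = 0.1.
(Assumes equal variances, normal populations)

Answer: t = -3.5629, reject H₀

Derivation:
Pooled variance: s²_p = [37×13² + 35×8²]/(72) = 117.9583
s_p = 10.8609
SE = s_p×√(1/n₁ + 1/n₂) = 10.8609×√(1/38 + 1/36) = 2.5260
t = (x̄₁ - x̄₂)/SE = (69 - 78)/2.5260 = -3.5629
df = 72, t-critical = ±1.666
Decision: reject H₀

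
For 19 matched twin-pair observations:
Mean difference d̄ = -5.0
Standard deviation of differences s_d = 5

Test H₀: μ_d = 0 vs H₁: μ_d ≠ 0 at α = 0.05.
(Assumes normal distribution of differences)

Answer: t = -4.3588, reject H₀

Derivation:
df = n - 1 = 18
SE = s_d/√n = 5/√19 = 1.1471
t = d̄/SE = -5.0/1.1471 = -4.3588
Critical value: t_{0.025,18} = ±2.101
p-value ≈ 0.0004
Decision: reject H₀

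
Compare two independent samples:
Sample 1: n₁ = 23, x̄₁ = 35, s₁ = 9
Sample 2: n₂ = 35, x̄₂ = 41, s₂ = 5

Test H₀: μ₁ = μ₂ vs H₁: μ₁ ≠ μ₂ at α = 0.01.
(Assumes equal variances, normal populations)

Answer: t = -3.2605, reject H₀

Derivation:
Pooled variance: s²_p = [22×9² + 34×5²]/(56) = 47.0000
s_p = 6.8557
SE = s_p×√(1/n₁ + 1/n₂) = 6.8557×√(1/23 + 1/35) = 1.8402
t = (x̄₁ - x̄₂)/SE = (35 - 41)/1.8402 = -3.2605
df = 56, t-critical = ±2.667
Decision: reject H₀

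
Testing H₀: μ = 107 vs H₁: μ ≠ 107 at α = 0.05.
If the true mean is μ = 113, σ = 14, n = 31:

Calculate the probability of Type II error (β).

SE = σ/√n = 14/√31 = 2.5145
Critical values: μ₀ ± z_0.025×SE = 107 ± 1.960×2.5145
Acceptance region: (102.0716, 111.9284)
Under H₁ (μ = 113): z_high = (111.9284 - 113)/2.5145 = -0.4262, z_low = (102.0716 - 113)/2.5145 = -4.3462
β = P(not reject | H₁) = Φ(-0.4262) - Φ(-4.3462) ≈ 0.3350

Answer: β ≈ 0.3350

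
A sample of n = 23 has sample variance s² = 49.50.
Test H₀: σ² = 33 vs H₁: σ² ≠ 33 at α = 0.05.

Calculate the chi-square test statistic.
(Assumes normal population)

Answer: χ² = 33.0000, fail to reject H₀

Derivation:
df = n - 1 = 22
χ² = (n-1)s²/σ₀² = 22×49.50/33 = 33.0000
Critical values: χ²_{0.975,22} = 10.982, χ²_{0.025,22} = 36.781
Rejection region: χ² < 10.982 or χ² > 36.781
Decision: fail to reject H₀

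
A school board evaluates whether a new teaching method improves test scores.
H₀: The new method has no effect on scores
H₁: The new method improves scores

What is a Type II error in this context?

A Type I error (probability α) occurs when we reject a true H₀.
A Type II error (probability β) occurs when we fail to reject a false H₀.

Answer: Failing to adopt an effective teaching method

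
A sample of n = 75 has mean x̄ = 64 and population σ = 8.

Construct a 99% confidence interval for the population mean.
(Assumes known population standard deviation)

Answer: (61.6203, 66.3797)

Derivation:
Confidence level: 99%, α = 0.01
z_0.005 = 2.576
SE = σ/√n = 8/√75 = 0.9238
Margin of error = 2.576 × 0.9238 = 2.3797
CI: x̄ ± margin = 64 ± 2.3797
CI: (61.6203, 66.3797)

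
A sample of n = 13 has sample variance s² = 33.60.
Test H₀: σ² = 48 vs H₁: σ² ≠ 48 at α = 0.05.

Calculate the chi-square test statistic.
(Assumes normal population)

Answer: χ² = 8.4000, fail to reject H₀

Derivation:
df = n - 1 = 12
χ² = (n-1)s²/σ₀² = 12×33.60/48 = 8.4000
Critical values: χ²_{0.975,12} = 4.404, χ²_{0.025,12} = 23.337
Rejection region: χ² < 4.404 or χ² > 23.337
Decision: fail to reject H₀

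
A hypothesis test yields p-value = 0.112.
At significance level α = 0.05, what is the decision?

Answer: fail to reject H₀

Derivation:
Compare p-value to α:
0.112 ≥ 0.05
Decision: fail to reject H₀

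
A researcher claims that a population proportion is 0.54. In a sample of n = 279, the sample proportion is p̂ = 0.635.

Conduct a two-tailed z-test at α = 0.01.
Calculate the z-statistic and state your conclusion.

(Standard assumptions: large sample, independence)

Answer: z = 3.1839, reject H₀

Derivation:
H₀: p = 0.54, H₁: p ≠ 0.54
Standard error: SE = √(p₀(1-p₀)/n) = √(0.54×0.46/279) = 0.029838
z-statistic: z = (p̂ - p₀)/SE = (0.635 - 0.54)/0.029838 = 3.1839
Critical value: z_0.005 = ±2.576
p-value = 0.0015
Decision: reject H₀ at α = 0.01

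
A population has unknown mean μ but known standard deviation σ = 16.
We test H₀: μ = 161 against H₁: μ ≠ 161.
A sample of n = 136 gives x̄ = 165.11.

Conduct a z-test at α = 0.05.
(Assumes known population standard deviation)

Answer: z = 2.9956, reject H₀

Derivation:
Standard error: SE = σ/√n = 16/√136 = 1.3720
z-statistic: z = (x̄ - μ₀)/SE = (165.11 - 161)/1.3720 = 2.9956
Critical value: ±1.960
p-value = 0.0027
Decision: reject H₀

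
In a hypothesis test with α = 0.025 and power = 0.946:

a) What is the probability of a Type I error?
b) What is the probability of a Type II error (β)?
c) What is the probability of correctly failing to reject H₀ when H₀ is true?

a) Type I error probability = α = 0.025
b) Power = P(reject H₀ | H₁ true) = 1 - β = 0.946, so Type II error probability = β = 1 - Power = 0.054
c) P(fail to reject H₀ | H₀ true) = 1 - α = 0.975

Answer: a) 0.025, b) 0.054, c) 0.975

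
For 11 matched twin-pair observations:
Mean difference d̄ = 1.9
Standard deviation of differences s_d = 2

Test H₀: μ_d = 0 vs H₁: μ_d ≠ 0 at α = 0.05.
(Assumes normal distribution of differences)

df = n - 1 = 10
SE = s_d/√n = 2/√11 = 0.6030
t = d̄/SE = 1.9/0.6030 = 3.1509
Critical value: t_{0.025,10} = ±2.228
p-value ≈ 0.0103
Decision: reject H₀

Answer: t = 3.1509, reject H₀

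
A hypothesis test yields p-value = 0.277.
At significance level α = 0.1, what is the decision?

Answer: fail to reject H₀

Derivation:
Compare p-value to α:
0.277 ≥ 0.1
Decision: fail to reject H₀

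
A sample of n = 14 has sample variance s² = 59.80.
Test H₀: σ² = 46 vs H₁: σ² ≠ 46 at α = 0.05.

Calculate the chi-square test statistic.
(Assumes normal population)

Answer: χ² = 16.9000, fail to reject H₀

Derivation:
df = n - 1 = 13
χ² = (n-1)s²/σ₀² = 13×59.80/46 = 16.9000
Critical values: χ²_{0.975,13} = 5.009, χ²_{0.025,13} = 24.736
Rejection region: χ² < 5.009 or χ² > 24.736
Decision: fail to reject H₀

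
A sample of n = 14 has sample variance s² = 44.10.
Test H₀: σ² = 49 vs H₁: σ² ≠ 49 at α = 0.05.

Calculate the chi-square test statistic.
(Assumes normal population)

df = n - 1 = 13
χ² = (n-1)s²/σ₀² = 13×44.10/49 = 11.7000
Critical values: χ²_{0.975,13} = 5.009, χ²_{0.025,13} = 24.736
Rejection region: χ² < 5.009 or χ² > 24.736
Decision: fail to reject H₀

Answer: χ² = 11.7000, fail to reject H₀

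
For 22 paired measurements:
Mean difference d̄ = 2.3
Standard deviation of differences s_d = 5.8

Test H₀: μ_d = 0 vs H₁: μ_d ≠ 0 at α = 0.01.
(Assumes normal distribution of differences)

df = n - 1 = 21
SE = s_d/√n = 5.8/√22 = 1.2366
t = d̄/SE = 2.3/1.2366 = 1.8599
Critical value: t_{0.005,21} = ±2.831
p-value ≈ 0.0770
Decision: fail to reject H₀

Answer: t = 1.8599, fail to reject H₀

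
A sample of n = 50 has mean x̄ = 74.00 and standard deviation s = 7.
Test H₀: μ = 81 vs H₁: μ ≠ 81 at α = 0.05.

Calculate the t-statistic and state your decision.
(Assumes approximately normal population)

Answer: t = -7.0714, reject H₀

Derivation:
df = n - 1 = 49
SE = s/√n = 7/√50 = 0.9899
t = (x̄ - μ₀)/SE = (74.00 - 81)/0.9899 = -7.0714
Critical value: t_{0.025,49} = ±2.010
p-value < 0.0001
Decision: reject H₀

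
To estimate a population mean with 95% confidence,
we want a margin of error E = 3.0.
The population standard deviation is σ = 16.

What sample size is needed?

Answer: n = 110

Derivation:
z_0.025 = 1.960
n = (z×σ/E)² = (1.960×16/3.0)²
n = 109.2722
Round up: n = 110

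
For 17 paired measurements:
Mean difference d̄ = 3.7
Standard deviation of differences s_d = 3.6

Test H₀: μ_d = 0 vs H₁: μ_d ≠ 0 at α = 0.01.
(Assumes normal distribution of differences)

df = n - 1 = 16
SE = s_d/√n = 3.6/√17 = 0.8731
t = d̄/SE = 3.7/0.8731 = 4.2378
Critical value: t_{0.005,16} = ±2.921
p-value ≈ 0.0006
Decision: reject H₀

Answer: t = 4.2378, reject H₀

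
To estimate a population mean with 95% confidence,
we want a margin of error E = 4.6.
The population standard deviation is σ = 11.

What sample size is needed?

z_0.025 = 1.960
n = (z×σ/E)² = (1.960×11/4.6)²
n = 21.9676
Round up: n = 22

Answer: n = 22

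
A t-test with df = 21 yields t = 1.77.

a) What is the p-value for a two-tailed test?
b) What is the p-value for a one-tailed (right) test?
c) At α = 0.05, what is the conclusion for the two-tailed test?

Using t-distribution with df = 21:
a) Two-tailed: p = 2×P(T > 1.77) = 0.0912
b) One-tailed: p = P(T > 1.77) = 0.0456
c) 0.0912 ≥ 0.05, fail to reject H₀

Answer: a) 0.0912, b) 0.0456, c) fail to reject H₀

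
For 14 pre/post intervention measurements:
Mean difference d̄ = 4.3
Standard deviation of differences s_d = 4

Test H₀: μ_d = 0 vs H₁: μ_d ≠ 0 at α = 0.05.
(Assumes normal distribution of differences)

Answer: t = 4.0225, reject H₀

Derivation:
df = n - 1 = 13
SE = s_d/√n = 4/√14 = 1.0690
t = d̄/SE = 4.3/1.0690 = 4.0225
Critical value: t_{0.025,13} = ±2.160
p-value ≈ 0.0014
Decision: reject H₀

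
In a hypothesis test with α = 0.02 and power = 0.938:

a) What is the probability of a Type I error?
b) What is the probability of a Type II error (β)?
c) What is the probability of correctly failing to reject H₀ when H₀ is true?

Answer: a) 0.02, b) 0.062, c) 0.98

Derivation:
a) Type I error probability = α = 0.02
b) Power = P(reject H₀ | H₁ true) = 1 - β = 0.938, so Type II error probability = β = 1 - Power = 0.062
c) P(fail to reject H₀ | H₀ true) = 1 - α = 0.98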